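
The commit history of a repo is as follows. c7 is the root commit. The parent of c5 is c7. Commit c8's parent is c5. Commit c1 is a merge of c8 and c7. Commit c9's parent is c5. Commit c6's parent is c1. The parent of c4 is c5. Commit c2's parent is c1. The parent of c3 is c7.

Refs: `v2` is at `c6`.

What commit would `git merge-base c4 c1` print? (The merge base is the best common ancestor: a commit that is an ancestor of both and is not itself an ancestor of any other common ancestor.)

Ancestors of c4: {c4, c5, c7}.
Ancestors of c1: {c1, c5, c7, c8}.
Common ancestors: {c5, c7}.
Among these, c5 is not an ancestor of any other common ancestor — it is the merge base.

c5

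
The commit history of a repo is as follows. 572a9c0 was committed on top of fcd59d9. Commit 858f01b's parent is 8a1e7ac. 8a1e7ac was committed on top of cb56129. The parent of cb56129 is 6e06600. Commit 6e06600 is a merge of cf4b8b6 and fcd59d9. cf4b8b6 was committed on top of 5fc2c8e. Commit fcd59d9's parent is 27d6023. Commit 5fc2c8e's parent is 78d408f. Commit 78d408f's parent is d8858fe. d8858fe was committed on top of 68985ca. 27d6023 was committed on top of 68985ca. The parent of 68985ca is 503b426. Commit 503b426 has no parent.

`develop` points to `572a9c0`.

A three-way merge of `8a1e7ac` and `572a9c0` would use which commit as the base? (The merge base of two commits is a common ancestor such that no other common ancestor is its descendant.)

Ancestors of 8a1e7ac: {27d6023, 503b426, 5fc2c8e, 68985ca, 6e06600, 78d408f, 8a1e7ac, cb56129, cf4b8b6, d8858fe, fcd59d9}.
Ancestors of 572a9c0: {27d6023, 503b426, 572a9c0, 68985ca, fcd59d9}.
Common ancestors: {27d6023, 503b426, 68985ca, fcd59d9}.
Among these, fcd59d9 is not an ancestor of any other common ancestor — it is the merge base.

fcd59d9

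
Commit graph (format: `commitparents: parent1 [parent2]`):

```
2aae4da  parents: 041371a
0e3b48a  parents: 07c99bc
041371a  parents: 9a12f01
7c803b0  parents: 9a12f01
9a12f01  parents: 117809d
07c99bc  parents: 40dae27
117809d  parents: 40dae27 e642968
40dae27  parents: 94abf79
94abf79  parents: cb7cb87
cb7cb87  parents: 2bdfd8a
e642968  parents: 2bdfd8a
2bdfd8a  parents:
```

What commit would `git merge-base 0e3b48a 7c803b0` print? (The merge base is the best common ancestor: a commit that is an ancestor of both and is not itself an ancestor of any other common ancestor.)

Ancestors of 0e3b48a: {07c99bc, 0e3b48a, 2bdfd8a, 40dae27, 94abf79, cb7cb87}.
Ancestors of 7c803b0: {117809d, 2bdfd8a, 40dae27, 7c803b0, 94abf79, 9a12f01, cb7cb87, e642968}.
Common ancestors: {2bdfd8a, 40dae27, 94abf79, cb7cb87}.
Among these, 40dae27 is not an ancestor of any other common ancestor — it is the merge base.

40dae27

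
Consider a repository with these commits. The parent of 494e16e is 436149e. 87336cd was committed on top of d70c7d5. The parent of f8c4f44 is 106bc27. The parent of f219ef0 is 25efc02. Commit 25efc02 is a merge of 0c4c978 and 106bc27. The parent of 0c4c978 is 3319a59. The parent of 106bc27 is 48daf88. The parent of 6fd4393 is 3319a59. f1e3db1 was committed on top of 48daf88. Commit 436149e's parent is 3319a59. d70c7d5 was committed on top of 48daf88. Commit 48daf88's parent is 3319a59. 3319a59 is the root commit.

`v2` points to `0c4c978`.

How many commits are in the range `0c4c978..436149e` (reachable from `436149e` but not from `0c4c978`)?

1

Reachable from 436149e: {3319a59, 436149e}.
Reachable from 0c4c978: {0c4c978, 3319a59}.
In 436149e's history but not 0c4c978's: {436149e} — 1 commit.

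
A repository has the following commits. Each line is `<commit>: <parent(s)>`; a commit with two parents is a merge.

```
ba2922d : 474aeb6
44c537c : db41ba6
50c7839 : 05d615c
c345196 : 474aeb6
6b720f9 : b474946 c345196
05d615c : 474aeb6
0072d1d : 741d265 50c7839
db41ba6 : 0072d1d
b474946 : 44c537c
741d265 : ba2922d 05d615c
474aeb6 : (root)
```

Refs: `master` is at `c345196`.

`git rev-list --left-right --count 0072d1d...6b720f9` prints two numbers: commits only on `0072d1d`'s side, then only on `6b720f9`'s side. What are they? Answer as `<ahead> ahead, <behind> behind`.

Reachable from 0072d1d: {0072d1d, 05d615c, 474aeb6, 50c7839, 741d265, ba2922d}.
Reachable from 6b720f9: {0072d1d, 05d615c, 44c537c, 474aeb6, 50c7839, 6b720f9, 741d265, b474946, ba2922d, c345196, db41ba6}.
Only in 0072d1d's history (ahead): {} — 0.
Only in 6b720f9's history (behind): {44c537c, 6b720f9, b474946, c345196, db41ba6} — 5.

0 ahead, 5 behind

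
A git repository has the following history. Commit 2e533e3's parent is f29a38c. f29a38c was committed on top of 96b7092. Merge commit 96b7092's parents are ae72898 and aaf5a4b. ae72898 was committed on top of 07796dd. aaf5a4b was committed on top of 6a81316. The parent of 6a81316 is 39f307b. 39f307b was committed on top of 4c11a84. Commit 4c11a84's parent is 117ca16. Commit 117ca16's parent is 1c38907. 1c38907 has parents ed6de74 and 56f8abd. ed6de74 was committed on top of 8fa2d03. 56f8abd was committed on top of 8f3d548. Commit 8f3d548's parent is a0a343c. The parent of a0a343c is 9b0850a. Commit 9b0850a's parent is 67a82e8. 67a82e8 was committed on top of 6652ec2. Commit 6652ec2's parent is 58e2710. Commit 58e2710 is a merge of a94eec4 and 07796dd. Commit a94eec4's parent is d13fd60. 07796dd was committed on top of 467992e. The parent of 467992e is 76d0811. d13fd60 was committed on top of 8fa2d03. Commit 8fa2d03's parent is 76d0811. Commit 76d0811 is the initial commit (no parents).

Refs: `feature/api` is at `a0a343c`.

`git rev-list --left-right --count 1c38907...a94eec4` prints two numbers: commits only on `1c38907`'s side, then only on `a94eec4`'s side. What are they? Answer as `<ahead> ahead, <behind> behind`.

11 ahead, 0 behind

Reachable from 1c38907: {07796dd, 1c38907, 467992e, 56f8abd, 58e2710, 6652ec2, 67a82e8, 76d0811, 8f3d548, 8fa2d03, 9b0850a, a0a343c, a94eec4, d13fd60, ed6de74}.
Reachable from a94eec4: {76d0811, 8fa2d03, a94eec4, d13fd60}.
Only in 1c38907's history (ahead): {07796dd, 1c38907, 467992e, 56f8abd, 58e2710, 6652ec2, 67a82e8, 8f3d548, 9b0850a, a0a343c, ed6de74} — 11.
Only in a94eec4's history (behind): {} — 0.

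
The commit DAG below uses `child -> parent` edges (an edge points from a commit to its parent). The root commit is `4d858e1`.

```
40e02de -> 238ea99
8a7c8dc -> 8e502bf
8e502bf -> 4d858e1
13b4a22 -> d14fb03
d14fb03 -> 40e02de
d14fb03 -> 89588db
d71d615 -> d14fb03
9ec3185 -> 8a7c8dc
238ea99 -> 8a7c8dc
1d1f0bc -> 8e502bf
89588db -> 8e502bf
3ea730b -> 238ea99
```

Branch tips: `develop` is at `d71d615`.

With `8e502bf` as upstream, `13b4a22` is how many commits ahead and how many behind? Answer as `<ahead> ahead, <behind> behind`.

6 ahead, 0 behind

Reachable from 13b4a22: {13b4a22, 238ea99, 40e02de, 4d858e1, 89588db, 8a7c8dc, 8e502bf, d14fb03}.
Reachable from 8e502bf: {4d858e1, 8e502bf}.
Only in 13b4a22's history (ahead): {13b4a22, 238ea99, 40e02de, 89588db, 8a7c8dc, d14fb03} — 6.
Only in 8e502bf's history (behind): {} — 0.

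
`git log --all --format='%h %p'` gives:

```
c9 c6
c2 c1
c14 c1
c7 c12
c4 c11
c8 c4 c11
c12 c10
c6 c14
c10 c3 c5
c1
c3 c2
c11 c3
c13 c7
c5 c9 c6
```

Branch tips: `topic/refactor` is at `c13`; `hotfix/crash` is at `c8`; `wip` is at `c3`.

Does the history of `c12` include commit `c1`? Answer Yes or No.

Ancestors of c12 (commits reachable by following parents): {c1, c10, c12, c14, c2, c3, c5, c6, c9}.
c1 is in that set, so it is an ancestor of c12.

Yes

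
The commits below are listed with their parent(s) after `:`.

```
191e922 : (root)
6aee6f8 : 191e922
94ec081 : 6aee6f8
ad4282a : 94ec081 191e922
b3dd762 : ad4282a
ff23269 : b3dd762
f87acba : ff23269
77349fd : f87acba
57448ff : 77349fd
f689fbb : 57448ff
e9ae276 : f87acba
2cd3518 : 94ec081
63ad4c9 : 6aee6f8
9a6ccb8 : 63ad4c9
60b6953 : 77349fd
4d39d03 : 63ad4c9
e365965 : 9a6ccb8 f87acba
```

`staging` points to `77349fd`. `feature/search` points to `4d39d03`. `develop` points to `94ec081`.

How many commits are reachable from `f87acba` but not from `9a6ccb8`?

5

Reachable from f87acba: {191e922, 6aee6f8, 94ec081, ad4282a, b3dd762, f87acba, ff23269}.
Reachable from 9a6ccb8: {191e922, 63ad4c9, 6aee6f8, 9a6ccb8}.
In f87acba's history but not 9a6ccb8's: {94ec081, ad4282a, b3dd762, f87acba, ff23269} — 5 commits.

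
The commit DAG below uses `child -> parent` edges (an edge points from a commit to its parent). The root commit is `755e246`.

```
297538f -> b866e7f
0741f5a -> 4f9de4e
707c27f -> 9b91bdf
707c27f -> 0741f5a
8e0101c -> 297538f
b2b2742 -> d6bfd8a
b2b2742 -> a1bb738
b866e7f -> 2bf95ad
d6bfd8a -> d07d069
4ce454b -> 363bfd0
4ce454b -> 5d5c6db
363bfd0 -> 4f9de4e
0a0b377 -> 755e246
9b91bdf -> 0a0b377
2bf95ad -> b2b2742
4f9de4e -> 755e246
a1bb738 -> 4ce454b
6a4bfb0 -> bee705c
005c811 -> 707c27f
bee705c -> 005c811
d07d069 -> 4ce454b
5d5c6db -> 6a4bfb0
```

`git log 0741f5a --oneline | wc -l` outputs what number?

3

Walking parent pointers from 0741f5a: reachable set = {0741f5a, 4f9de4e, 755e246}.
That is 3 commits.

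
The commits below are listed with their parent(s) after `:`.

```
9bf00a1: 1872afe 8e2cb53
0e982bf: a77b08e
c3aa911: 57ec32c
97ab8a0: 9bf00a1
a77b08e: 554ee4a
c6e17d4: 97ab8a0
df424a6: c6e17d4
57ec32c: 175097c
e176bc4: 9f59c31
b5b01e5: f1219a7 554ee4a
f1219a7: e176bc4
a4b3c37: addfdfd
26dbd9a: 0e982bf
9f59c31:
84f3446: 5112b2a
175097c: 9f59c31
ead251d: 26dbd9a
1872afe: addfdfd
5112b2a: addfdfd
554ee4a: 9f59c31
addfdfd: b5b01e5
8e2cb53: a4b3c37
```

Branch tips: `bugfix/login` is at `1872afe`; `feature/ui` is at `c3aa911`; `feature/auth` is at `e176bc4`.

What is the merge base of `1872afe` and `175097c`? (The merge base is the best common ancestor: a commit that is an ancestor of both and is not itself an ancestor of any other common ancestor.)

Ancestors of 1872afe: {1872afe, 554ee4a, 9f59c31, addfdfd, b5b01e5, e176bc4, f1219a7}.
Ancestors of 175097c: {175097c, 9f59c31}.
Common ancestors: {9f59c31}.
The only common ancestor is 9f59c31, so it is the merge base.

9f59c31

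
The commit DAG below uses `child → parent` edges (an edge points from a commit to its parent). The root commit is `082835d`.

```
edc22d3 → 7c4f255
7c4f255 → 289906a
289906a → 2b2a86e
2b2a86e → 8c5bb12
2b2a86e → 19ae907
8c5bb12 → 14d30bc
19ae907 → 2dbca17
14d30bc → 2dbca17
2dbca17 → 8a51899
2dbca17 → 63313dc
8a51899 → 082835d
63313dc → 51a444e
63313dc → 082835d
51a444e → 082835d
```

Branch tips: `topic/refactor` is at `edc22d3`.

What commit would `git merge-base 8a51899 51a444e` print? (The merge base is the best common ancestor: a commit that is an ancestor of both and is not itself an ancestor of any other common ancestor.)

Ancestors of 8a51899: {082835d, 8a51899}.
Ancestors of 51a444e: {082835d, 51a444e}.
Common ancestors: {082835d}.
The only common ancestor is 082835d, so it is the merge base.

082835d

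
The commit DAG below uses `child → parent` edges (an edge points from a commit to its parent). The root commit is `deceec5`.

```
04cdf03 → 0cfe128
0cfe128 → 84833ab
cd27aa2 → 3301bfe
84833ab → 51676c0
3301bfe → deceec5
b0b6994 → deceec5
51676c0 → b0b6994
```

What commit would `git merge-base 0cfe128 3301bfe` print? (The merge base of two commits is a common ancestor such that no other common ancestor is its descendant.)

deceec5

Ancestors of 0cfe128: {0cfe128, 51676c0, 84833ab, b0b6994, deceec5}.
Ancestors of 3301bfe: {3301bfe, deceec5}.
Common ancestors: {deceec5}.
The only common ancestor is deceec5, so it is the merge base.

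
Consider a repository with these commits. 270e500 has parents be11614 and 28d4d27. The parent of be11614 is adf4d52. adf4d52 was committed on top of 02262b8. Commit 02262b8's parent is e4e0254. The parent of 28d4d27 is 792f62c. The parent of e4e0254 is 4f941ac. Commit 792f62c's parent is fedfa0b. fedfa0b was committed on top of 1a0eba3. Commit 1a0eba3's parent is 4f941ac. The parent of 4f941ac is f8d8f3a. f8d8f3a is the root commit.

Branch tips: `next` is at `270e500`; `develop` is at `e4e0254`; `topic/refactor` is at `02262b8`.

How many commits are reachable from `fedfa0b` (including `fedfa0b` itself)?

Walking parent pointers from fedfa0b: reachable set = {1a0eba3, 4f941ac, f8d8f3a, fedfa0b}.
That is 4 commits.

4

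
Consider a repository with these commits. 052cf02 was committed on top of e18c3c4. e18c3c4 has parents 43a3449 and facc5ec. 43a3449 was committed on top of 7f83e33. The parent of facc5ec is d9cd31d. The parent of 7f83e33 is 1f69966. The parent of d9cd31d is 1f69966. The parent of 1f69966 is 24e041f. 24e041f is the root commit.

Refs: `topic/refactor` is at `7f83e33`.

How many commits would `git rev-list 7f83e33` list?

3

Walking parent pointers from 7f83e33: reachable set = {1f69966, 24e041f, 7f83e33}.
That is 3 commits.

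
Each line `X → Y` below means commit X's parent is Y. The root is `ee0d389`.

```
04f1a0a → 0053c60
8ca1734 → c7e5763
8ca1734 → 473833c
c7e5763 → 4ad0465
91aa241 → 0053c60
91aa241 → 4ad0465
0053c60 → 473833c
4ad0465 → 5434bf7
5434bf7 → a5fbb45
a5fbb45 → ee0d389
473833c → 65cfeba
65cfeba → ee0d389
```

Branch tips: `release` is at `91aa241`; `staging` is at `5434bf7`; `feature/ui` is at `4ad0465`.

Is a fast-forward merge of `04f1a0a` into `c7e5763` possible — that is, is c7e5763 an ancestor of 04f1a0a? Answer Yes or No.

No

A fast-forward from c7e5763 to 04f1a0a is possible iff c7e5763 is an ancestor of 04f1a0a.
Ancestors of 04f1a0a: {0053c60, 04f1a0a, 473833c, 65cfeba, ee0d389}.
c7e5763 is not among them, so fast-forward is not possible.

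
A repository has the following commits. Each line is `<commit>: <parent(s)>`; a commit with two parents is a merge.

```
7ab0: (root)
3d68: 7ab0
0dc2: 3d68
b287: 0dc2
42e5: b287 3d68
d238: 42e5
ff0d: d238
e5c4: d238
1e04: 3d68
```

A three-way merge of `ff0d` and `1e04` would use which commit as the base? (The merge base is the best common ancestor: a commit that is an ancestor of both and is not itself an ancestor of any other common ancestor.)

Ancestors of ff0d: {0dc2, 3d68, 42e5, 7ab0, b287, d238, ff0d}.
Ancestors of 1e04: {1e04, 3d68, 7ab0}.
Common ancestors: {3d68, 7ab0}.
Among these, 3d68 is not an ancestor of any other common ancestor — it is the merge base.

3d68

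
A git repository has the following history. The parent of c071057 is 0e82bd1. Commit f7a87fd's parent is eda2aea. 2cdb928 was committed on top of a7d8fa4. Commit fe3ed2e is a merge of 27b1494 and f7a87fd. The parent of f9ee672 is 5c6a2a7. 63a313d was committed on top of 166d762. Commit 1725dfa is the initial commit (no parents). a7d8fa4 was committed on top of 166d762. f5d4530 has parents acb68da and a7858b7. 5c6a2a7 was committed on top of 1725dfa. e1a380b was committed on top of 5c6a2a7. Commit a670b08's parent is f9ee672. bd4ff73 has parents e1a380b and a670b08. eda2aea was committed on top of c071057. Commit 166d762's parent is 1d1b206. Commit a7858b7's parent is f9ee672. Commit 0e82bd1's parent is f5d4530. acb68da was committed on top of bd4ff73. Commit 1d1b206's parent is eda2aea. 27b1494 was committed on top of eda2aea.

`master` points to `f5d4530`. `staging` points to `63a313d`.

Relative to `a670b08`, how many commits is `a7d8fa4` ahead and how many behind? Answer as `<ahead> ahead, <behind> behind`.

Reachable from a7d8fa4: {0e82bd1, 166d762, 1725dfa, 1d1b206, 5c6a2a7, a670b08, a7858b7, a7d8fa4, acb68da, bd4ff73, c071057, e1a380b, eda2aea, f5d4530, f9ee672}.
Reachable from a670b08: {1725dfa, 5c6a2a7, a670b08, f9ee672}.
Only in a7d8fa4's history (ahead): {0e82bd1, 166d762, 1d1b206, a7858b7, a7d8fa4, acb68da, bd4ff73, c071057, e1a380b, eda2aea, f5d4530} — 11.
Only in a670b08's history (behind): {} — 0.

11 ahead, 0 behind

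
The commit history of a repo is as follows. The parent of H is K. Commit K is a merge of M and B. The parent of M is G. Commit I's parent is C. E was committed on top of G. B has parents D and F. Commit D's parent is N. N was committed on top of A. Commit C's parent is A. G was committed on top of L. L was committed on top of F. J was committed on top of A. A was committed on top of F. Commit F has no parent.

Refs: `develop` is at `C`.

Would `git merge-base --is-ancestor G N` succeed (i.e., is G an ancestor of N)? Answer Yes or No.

Ancestors of N: {A, F, N}.
G is not in that set, so it is not an ancestor of N.

No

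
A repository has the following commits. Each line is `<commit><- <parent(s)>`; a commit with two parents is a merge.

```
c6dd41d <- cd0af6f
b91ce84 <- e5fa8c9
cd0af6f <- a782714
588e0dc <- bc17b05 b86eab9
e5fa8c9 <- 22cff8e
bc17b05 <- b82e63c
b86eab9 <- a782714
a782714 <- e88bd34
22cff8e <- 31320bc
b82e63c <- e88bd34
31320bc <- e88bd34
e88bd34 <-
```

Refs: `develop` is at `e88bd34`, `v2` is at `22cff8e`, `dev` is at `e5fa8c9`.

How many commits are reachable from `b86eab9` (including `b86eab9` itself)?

Walking parent pointers from b86eab9: reachable set = {a782714, b86eab9, e88bd34}.
That is 3 commits.

3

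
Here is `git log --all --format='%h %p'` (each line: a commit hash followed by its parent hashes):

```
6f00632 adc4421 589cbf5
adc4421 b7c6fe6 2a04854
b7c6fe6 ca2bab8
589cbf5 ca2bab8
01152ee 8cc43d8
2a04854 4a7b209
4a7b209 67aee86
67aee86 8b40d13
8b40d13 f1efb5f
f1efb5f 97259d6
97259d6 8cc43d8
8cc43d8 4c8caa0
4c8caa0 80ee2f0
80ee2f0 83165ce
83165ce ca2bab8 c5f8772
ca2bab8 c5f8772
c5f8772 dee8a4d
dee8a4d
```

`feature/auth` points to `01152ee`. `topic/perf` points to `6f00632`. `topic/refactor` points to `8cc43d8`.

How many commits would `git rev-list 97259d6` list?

8

Walking parent pointers from 97259d6: reachable set = {4c8caa0, 80ee2f0, 83165ce, 8cc43d8, 97259d6, c5f8772, ca2bab8, dee8a4d}.
That is 8 commits.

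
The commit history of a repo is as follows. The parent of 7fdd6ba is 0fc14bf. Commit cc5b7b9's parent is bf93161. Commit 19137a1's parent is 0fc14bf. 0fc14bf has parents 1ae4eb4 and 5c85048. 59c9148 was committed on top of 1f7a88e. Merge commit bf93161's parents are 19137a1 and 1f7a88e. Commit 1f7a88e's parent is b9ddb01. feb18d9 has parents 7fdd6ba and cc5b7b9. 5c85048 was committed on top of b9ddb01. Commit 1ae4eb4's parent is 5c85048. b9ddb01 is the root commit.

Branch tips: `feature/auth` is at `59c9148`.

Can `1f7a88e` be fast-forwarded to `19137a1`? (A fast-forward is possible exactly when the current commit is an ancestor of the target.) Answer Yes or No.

A fast-forward from 1f7a88e to 19137a1 is possible iff 1f7a88e is an ancestor of 19137a1.
Ancestors of 19137a1: {0fc14bf, 19137a1, 1ae4eb4, 5c85048, b9ddb01}.
1f7a88e is not among them, so fast-forward is not possible.

No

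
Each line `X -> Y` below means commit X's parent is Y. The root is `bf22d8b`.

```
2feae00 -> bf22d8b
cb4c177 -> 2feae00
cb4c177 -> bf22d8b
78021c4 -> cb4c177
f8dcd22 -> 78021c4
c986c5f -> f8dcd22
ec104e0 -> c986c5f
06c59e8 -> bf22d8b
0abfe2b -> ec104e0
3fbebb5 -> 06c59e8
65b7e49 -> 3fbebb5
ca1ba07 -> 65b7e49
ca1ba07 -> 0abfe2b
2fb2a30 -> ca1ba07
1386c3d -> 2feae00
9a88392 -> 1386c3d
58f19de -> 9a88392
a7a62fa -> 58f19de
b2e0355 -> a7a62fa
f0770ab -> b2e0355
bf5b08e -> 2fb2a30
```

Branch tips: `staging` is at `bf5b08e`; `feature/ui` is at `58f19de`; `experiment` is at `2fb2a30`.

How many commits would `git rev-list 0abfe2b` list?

Walking parent pointers from 0abfe2b: reachable set = {0abfe2b, 2feae00, 78021c4, bf22d8b, c986c5f, cb4c177, ec104e0, f8dcd22}.
That is 8 commits.

8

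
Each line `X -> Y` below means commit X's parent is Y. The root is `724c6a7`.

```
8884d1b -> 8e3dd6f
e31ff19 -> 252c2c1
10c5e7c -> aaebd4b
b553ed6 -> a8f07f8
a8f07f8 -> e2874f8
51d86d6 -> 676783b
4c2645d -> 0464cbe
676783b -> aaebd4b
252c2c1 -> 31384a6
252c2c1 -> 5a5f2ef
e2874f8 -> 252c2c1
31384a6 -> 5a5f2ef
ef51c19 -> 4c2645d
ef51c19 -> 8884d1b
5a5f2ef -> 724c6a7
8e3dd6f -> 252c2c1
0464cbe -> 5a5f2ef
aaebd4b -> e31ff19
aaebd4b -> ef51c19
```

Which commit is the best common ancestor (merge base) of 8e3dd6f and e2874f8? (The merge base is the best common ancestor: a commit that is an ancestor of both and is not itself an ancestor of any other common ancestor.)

Ancestors of 8e3dd6f: {252c2c1, 31384a6, 5a5f2ef, 724c6a7, 8e3dd6f}.
Ancestors of e2874f8: {252c2c1, 31384a6, 5a5f2ef, 724c6a7, e2874f8}.
Common ancestors: {252c2c1, 31384a6, 5a5f2ef, 724c6a7}.
Among these, 252c2c1 is not an ancestor of any other common ancestor — it is the merge base.

252c2c1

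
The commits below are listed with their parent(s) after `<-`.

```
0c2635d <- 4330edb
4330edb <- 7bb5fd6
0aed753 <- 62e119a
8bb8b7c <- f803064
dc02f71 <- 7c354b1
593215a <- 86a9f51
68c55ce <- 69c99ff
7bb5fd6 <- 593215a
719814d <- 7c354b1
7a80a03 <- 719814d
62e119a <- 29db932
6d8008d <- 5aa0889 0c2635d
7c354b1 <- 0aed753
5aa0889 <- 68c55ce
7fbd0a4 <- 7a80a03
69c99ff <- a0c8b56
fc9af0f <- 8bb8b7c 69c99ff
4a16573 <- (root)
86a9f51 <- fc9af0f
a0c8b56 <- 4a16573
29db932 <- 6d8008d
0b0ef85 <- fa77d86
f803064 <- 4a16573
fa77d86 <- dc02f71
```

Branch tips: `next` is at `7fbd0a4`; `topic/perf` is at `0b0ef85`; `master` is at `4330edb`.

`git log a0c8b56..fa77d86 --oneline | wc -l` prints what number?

18

Reachable from fa77d86: {0aed753, 0c2635d, 29db932, 4330edb, 4a16573, 593215a, 5aa0889, 62e119a, 68c55ce, 69c99ff, 6d8008d, 7bb5fd6, 7c354b1, 86a9f51, 8bb8b7c, a0c8b56, dc02f71, f803064, fa77d86, fc9af0f}.
Reachable from a0c8b56: {4a16573, a0c8b56}.
In fa77d86's history but not a0c8b56's: {0aed753, 0c2635d, 29db932, 4330edb, 593215a, 5aa0889, 62e119a, 68c55ce, 69c99ff, 6d8008d, 7bb5fd6, 7c354b1, 86a9f51, 8bb8b7c, dc02f71, f803064, fa77d86, fc9af0f} — 18 commits.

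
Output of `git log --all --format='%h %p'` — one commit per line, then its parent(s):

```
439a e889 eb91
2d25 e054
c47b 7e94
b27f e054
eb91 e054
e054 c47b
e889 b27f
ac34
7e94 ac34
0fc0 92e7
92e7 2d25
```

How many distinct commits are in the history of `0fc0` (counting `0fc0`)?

7

Walking parent pointers from 0fc0: reachable set = {0fc0, 2d25, 7e94, 92e7, ac34, c47b, e054}.
That is 7 commits.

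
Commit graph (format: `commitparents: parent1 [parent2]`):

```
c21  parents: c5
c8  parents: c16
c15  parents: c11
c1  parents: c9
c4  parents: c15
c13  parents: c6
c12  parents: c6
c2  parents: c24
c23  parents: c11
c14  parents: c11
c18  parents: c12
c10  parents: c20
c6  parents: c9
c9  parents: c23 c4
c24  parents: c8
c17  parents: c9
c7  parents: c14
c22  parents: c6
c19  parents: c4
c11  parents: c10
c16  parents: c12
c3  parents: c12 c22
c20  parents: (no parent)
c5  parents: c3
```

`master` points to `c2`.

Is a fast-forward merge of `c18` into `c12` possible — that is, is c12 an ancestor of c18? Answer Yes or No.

A fast-forward from c12 to c18 is possible iff c12 is an ancestor of c18.
Ancestors of c18: {c10, c11, c12, c15, c18, c20, c23, c4, c6, c9}.
c12 is among them, so fast-forward is possible.

Yes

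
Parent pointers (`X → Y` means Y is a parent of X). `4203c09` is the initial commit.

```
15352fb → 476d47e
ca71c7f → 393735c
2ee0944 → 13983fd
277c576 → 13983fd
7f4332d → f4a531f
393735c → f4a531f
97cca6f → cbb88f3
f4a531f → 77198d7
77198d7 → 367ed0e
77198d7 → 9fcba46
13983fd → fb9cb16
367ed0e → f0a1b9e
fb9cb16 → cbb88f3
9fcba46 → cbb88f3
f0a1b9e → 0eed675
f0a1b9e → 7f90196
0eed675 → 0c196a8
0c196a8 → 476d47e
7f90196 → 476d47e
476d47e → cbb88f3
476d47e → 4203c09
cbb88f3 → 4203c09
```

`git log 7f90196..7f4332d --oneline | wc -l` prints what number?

8

Reachable from 7f4332d: {0c196a8, 0eed675, 367ed0e, 4203c09, 476d47e, 77198d7, 7f4332d, 7f90196, 9fcba46, cbb88f3, f0a1b9e, f4a531f}.
Reachable from 7f90196: {4203c09, 476d47e, 7f90196, cbb88f3}.
In 7f4332d's history but not 7f90196's: {0c196a8, 0eed675, 367ed0e, 77198d7, 7f4332d, 9fcba46, f0a1b9e, f4a531f} — 8 commits.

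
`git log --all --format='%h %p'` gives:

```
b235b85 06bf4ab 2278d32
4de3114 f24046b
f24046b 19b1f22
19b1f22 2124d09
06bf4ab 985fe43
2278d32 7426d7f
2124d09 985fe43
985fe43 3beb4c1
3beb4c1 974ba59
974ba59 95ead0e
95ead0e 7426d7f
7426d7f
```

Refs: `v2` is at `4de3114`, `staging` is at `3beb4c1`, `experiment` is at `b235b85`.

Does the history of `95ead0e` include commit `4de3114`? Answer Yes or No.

Ancestors of 95ead0e: {7426d7f, 95ead0e}.
4de3114 is not in that set, so it is not an ancestor of 95ead0e.

No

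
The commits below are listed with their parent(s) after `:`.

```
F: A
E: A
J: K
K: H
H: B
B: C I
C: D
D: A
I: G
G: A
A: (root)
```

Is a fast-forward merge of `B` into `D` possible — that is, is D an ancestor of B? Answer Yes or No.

A fast-forward from D to B is possible iff D is an ancestor of B.
Ancestors of B: {A, B, C, D, G, I}.
D is among them, so fast-forward is possible.

Yes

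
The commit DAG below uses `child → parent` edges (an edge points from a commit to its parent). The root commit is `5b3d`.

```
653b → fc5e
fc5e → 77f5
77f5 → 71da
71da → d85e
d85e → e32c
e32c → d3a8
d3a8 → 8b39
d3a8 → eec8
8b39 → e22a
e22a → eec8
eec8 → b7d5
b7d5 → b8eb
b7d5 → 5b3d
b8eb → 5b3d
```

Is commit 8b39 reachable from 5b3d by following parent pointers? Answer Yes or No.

Ancestors of 5b3d: {5b3d}.
8b39 is not in that set, so it is not an ancestor of 5b3d.

No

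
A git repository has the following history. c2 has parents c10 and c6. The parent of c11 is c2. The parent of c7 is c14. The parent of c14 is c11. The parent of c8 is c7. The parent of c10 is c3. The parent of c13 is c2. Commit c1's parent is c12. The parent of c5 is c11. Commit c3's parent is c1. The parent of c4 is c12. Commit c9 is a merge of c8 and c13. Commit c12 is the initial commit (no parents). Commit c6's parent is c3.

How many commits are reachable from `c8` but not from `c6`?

Reachable from c8: {c1, c10, c11, c12, c14, c2, c3, c6, c7, c8}.
Reachable from c6: {c1, c12, c3, c6}.
In c8's history but not c6's: {c10, c11, c14, c2, c7, c8} — 6 commits.

6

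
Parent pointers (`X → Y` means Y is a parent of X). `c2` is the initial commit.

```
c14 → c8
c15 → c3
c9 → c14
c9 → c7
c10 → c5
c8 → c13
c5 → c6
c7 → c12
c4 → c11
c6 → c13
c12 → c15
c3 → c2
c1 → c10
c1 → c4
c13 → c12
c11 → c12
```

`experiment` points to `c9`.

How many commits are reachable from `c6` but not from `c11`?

2

Reachable from c6: {c12, c13, c15, c2, c3, c6}.
Reachable from c11: {c11, c12, c15, c2, c3}.
In c6's history but not c11's: {c13, c6} — 2 commits.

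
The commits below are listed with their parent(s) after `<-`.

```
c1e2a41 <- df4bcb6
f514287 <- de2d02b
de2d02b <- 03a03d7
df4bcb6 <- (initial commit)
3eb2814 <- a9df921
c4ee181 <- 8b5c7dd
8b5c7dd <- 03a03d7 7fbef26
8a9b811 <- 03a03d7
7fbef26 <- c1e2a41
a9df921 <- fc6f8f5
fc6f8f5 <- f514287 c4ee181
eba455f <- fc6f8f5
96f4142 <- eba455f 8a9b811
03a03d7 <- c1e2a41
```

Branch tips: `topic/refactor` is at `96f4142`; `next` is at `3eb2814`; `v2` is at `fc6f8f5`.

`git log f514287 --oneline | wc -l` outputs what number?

5

Walking parent pointers from f514287: reachable set = {03a03d7, c1e2a41, de2d02b, df4bcb6, f514287}.
That is 5 commits.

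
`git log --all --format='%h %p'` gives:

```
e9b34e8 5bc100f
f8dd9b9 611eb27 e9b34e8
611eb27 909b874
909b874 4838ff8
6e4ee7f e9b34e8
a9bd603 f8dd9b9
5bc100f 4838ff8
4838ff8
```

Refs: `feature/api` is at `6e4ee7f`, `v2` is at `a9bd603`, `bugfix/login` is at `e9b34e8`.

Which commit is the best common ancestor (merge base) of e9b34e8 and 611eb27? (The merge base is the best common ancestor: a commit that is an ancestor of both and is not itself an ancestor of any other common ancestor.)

Ancestors of e9b34e8: {4838ff8, 5bc100f, e9b34e8}.
Ancestors of 611eb27: {4838ff8, 611eb27, 909b874}.
Common ancestors: {4838ff8}.
The only common ancestor is 4838ff8, so it is the merge base.

4838ff8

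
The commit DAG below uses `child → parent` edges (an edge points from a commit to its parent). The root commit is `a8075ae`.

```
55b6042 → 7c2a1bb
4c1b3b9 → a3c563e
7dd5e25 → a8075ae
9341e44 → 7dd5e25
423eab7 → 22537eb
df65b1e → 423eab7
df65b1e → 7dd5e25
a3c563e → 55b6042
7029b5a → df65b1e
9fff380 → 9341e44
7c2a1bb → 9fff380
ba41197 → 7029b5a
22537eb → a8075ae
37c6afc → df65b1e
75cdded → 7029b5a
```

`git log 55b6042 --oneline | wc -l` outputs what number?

Walking parent pointers from 55b6042: reachable set = {55b6042, 7c2a1bb, 7dd5e25, 9341e44, 9fff380, a8075ae}.
That is 6 commits.

6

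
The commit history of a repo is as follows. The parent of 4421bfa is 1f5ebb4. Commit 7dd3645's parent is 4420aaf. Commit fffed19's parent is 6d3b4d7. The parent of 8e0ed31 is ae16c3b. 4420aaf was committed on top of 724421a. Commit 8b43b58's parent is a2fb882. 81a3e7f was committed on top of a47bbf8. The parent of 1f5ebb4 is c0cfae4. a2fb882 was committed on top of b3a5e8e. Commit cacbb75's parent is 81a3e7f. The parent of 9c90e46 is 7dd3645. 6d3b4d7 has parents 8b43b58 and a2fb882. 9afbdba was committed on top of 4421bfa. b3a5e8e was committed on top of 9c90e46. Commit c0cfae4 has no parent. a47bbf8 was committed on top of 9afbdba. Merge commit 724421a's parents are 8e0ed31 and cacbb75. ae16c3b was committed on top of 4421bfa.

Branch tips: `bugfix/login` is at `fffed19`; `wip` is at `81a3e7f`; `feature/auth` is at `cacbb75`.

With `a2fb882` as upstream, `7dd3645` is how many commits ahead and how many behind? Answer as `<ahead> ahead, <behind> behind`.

0 ahead, 3 behind

Reachable from 7dd3645: {1f5ebb4, 4420aaf, 4421bfa, 724421a, 7dd3645, 81a3e7f, 8e0ed31, 9afbdba, a47bbf8, ae16c3b, c0cfae4, cacbb75}.
Reachable from a2fb882: {1f5ebb4, 4420aaf, 4421bfa, 724421a, 7dd3645, 81a3e7f, 8e0ed31, 9afbdba, 9c90e46, a2fb882, a47bbf8, ae16c3b, b3a5e8e, c0cfae4, cacbb75}.
Only in 7dd3645's history (ahead): {} — 0.
Only in a2fb882's history (behind): {9c90e46, a2fb882, b3a5e8e} — 3.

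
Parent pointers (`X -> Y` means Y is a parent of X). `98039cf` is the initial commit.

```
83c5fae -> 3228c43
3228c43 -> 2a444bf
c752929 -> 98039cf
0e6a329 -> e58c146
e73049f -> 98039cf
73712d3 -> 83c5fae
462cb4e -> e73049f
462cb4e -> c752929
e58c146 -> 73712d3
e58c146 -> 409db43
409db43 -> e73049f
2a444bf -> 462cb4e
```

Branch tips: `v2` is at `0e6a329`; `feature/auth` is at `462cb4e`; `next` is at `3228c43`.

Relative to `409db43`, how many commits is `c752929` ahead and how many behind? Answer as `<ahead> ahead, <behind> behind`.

1 ahead, 2 behind

Reachable from c752929: {98039cf, c752929}.
Reachable from 409db43: {409db43, 98039cf, e73049f}.
Only in c752929's history (ahead): {c752929} — 1.
Only in 409db43's history (behind): {409db43, e73049f} — 2.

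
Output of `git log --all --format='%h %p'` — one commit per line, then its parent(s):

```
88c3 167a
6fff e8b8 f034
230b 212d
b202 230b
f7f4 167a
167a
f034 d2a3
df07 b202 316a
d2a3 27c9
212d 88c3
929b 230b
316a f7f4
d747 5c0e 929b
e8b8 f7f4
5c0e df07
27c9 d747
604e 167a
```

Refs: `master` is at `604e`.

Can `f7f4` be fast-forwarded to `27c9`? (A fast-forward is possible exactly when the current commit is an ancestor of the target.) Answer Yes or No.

A fast-forward from f7f4 to 27c9 is possible iff f7f4 is an ancestor of 27c9.
Ancestors of 27c9: {167a, 212d, 230b, 27c9, 316a, 5c0e, 88c3, 929b, b202, d747, df07, f7f4}.
f7f4 is among them, so fast-forward is possible.

Yes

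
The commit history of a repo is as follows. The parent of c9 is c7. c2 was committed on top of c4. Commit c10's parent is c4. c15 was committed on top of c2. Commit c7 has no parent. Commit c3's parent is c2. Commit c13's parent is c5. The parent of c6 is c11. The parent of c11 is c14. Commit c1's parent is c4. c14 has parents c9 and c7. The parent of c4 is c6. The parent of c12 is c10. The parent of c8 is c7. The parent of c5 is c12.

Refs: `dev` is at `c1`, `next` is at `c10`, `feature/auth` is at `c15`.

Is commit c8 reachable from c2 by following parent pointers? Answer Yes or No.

No

Ancestors of c2: {c11, c14, c2, c4, c6, c7, c9}.
c8 is not in that set, so it is not an ancestor of c2.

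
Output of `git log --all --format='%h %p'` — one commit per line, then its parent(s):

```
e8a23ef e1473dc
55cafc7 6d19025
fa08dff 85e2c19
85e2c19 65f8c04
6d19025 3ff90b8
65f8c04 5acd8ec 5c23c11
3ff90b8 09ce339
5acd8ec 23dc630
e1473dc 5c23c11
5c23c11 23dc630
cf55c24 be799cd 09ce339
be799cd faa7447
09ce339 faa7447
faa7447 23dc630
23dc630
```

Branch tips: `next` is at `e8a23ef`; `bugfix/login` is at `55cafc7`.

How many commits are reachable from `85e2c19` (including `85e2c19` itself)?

Walking parent pointers from 85e2c19: reachable set = {23dc630, 5acd8ec, 5c23c11, 65f8c04, 85e2c19}.
That is 5 commits.

5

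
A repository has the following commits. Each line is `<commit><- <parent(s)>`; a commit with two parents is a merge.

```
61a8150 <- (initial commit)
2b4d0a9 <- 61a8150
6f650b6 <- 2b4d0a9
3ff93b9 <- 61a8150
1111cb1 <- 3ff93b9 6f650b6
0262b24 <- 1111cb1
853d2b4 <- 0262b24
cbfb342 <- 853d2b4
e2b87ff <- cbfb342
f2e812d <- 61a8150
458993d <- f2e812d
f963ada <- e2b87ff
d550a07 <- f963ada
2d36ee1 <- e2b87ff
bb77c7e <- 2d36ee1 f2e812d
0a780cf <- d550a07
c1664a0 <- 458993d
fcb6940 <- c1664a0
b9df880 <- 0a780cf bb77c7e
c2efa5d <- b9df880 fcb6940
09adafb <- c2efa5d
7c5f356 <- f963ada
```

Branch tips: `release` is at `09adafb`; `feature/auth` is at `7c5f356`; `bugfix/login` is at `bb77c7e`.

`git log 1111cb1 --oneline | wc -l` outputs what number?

Walking parent pointers from 1111cb1: reachable set = {1111cb1, 2b4d0a9, 3ff93b9, 61a8150, 6f650b6}.
That is 5 commits.

5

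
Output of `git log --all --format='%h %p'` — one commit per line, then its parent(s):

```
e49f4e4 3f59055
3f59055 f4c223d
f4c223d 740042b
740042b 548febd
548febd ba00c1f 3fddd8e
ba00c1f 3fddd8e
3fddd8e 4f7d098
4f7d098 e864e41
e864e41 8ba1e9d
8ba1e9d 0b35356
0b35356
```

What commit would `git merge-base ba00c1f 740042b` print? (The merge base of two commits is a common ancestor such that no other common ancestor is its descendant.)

Ancestors of ba00c1f: {0b35356, 3fddd8e, 4f7d098, 8ba1e9d, ba00c1f, e864e41}.
Ancestors of 740042b: {0b35356, 3fddd8e, 4f7d098, 548febd, 740042b, 8ba1e9d, ba00c1f, e864e41}.
Common ancestors: {0b35356, 3fddd8e, 4f7d098, 8ba1e9d, ba00c1f, e864e41}.
Among these, ba00c1f is not an ancestor of any other common ancestor — it is the merge base.

ba00c1f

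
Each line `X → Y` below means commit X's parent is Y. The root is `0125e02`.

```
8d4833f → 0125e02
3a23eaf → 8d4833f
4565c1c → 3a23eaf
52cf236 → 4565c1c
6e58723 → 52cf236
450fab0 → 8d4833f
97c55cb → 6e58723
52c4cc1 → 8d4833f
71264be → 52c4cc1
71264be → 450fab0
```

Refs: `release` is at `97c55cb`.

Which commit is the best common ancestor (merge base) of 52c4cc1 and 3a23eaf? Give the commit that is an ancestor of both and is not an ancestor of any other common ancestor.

Ancestors of 52c4cc1: {0125e02, 52c4cc1, 8d4833f}.
Ancestors of 3a23eaf: {0125e02, 3a23eaf, 8d4833f}.
Common ancestors: {0125e02, 8d4833f}.
Among these, 8d4833f is not an ancestor of any other common ancestor — it is the merge base.

8d4833f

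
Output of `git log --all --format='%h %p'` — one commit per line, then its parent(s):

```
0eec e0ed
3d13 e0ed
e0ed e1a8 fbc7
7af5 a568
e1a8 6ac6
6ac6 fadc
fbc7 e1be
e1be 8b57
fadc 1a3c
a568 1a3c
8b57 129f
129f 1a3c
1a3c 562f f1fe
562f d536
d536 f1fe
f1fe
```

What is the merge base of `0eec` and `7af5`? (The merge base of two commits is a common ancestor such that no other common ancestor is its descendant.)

Ancestors of 0eec: {0eec, 129f, 1a3c, 562f, 6ac6, 8b57, d536, e0ed, e1a8, e1be, f1fe, fadc, fbc7}.
Ancestors of 7af5: {1a3c, 562f, 7af5, a568, d536, f1fe}.
Common ancestors: {1a3c, 562f, d536, f1fe}.
Among these, 1a3c is not an ancestor of any other common ancestor — it is the merge base.

1a3c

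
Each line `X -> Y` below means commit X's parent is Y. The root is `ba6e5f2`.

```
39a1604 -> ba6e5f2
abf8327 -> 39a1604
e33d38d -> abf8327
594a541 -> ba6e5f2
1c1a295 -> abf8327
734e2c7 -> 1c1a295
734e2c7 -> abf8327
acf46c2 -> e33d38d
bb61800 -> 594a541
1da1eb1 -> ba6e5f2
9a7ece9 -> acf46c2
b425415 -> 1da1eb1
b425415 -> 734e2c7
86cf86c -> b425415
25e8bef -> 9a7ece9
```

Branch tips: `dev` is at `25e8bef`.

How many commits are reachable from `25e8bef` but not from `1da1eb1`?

Reachable from 25e8bef: {25e8bef, 39a1604, 9a7ece9, abf8327, acf46c2, ba6e5f2, e33d38d}.
Reachable from 1da1eb1: {1da1eb1, ba6e5f2}.
In 25e8bef's history but not 1da1eb1's: {25e8bef, 39a1604, 9a7ece9, abf8327, acf46c2, e33d38d} — 6 commits.

6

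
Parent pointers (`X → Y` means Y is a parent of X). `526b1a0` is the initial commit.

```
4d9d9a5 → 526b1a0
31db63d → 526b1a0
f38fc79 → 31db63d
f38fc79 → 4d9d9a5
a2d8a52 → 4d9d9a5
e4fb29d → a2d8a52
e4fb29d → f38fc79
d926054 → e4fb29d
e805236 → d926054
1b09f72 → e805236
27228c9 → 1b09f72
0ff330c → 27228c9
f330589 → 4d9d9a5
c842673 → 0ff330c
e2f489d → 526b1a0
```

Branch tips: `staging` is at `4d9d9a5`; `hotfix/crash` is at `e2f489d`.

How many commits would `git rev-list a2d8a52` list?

Walking parent pointers from a2d8a52: reachable set = {4d9d9a5, 526b1a0, a2d8a52}.
That is 3 commits.

3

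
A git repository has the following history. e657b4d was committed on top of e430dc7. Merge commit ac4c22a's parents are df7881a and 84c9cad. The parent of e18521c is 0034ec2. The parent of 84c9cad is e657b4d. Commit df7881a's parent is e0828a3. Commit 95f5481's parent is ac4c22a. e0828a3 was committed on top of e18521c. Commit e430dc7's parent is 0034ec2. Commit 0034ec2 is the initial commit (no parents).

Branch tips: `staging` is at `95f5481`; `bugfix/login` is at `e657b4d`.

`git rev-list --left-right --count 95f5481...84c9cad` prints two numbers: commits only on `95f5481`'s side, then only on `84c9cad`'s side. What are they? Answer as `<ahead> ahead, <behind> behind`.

Reachable from 95f5481: {0034ec2, 84c9cad, 95f5481, ac4c22a, df7881a, e0828a3, e18521c, e430dc7, e657b4d}.
Reachable from 84c9cad: {0034ec2, 84c9cad, e430dc7, e657b4d}.
Only in 95f5481's history (ahead): {95f5481, ac4c22a, df7881a, e0828a3, e18521c} — 5.
Only in 84c9cad's history (behind): {} — 0.

5 ahead, 0 behind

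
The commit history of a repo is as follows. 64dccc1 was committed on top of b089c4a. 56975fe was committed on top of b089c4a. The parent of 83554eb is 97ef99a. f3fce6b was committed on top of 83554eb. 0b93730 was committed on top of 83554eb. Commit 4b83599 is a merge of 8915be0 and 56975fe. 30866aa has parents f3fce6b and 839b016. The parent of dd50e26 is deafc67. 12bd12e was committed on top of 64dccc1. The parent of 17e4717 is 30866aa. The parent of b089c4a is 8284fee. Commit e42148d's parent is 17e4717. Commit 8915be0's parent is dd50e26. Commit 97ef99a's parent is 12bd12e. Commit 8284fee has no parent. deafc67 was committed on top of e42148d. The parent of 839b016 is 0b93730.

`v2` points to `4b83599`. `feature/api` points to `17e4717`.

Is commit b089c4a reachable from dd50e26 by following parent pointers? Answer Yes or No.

Ancestors of dd50e26 (commits reachable by following parents): {0b93730, 12bd12e, 17e4717, 30866aa, 64dccc1, 8284fee, 83554eb, 839b016, 97ef99a, b089c4a, dd50e26, deafc67, e42148d, f3fce6b}.
b089c4a is in that set, so it is an ancestor of dd50e26.

Yes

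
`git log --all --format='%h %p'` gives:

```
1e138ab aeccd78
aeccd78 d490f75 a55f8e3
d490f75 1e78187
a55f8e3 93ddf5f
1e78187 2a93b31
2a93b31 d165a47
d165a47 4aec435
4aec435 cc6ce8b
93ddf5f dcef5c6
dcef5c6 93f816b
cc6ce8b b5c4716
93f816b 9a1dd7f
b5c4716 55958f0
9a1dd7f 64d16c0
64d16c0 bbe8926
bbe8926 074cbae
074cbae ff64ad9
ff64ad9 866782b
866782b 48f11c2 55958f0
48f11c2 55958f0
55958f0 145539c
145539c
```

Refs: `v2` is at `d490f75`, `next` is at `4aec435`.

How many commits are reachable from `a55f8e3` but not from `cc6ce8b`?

Reachable from a55f8e3: {074cbae, 145539c, 48f11c2, 55958f0, 64d16c0, 866782b, 93ddf5f, 93f816b, 9a1dd7f, a55f8e3, bbe8926, dcef5c6, ff64ad9}.
Reachable from cc6ce8b: {145539c, 55958f0, b5c4716, cc6ce8b}.
In a55f8e3's history but not cc6ce8b's: {074cbae, 48f11c2, 64d16c0, 866782b, 93ddf5f, 93f816b, 9a1dd7f, a55f8e3, bbe8926, dcef5c6, ff64ad9} — 11 commits.

11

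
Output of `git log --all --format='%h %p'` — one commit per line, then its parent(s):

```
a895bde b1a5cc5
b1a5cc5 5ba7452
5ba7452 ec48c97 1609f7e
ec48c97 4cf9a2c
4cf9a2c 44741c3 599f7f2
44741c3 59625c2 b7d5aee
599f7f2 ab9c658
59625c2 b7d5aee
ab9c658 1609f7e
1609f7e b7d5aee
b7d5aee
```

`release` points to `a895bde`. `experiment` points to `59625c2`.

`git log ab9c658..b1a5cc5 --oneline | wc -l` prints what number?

7

Reachable from b1a5cc5: {1609f7e, 44741c3, 4cf9a2c, 59625c2, 599f7f2, 5ba7452, ab9c658, b1a5cc5, b7d5aee, ec48c97}.
Reachable from ab9c658: {1609f7e, ab9c658, b7d5aee}.
In b1a5cc5's history but not ab9c658's: {44741c3, 4cf9a2c, 59625c2, 599f7f2, 5ba7452, b1a5cc5, ec48c97} — 7 commits.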